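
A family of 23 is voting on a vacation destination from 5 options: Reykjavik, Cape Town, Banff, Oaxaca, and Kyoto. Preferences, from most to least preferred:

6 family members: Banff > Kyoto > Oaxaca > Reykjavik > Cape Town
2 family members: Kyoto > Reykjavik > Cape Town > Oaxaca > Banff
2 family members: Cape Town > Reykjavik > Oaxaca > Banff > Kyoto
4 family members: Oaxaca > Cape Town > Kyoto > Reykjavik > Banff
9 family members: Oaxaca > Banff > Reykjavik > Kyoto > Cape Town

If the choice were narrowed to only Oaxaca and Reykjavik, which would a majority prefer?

Oaxaca

Voters preferring Oaxaca to Reykjavik: 19; preferring Reykjavik to Oaxaca: 4.
Oaxaca wins the head-to-head.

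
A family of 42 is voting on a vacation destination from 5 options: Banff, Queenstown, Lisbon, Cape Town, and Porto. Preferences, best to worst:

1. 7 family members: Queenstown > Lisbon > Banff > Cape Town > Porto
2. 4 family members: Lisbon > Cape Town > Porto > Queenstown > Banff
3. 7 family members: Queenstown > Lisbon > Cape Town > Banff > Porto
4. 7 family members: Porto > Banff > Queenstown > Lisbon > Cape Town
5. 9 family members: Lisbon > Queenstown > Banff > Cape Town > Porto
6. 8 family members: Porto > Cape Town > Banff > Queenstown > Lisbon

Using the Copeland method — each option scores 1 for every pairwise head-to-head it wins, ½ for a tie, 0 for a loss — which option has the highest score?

Banff: beats Cape Town and Porto; loses to Queenstown and Lisbon → score 2.
Queenstown: beats Banff, Lisbon, Cape Town, and Porto → score 4.
Lisbon: beats Banff, Cape Town, and Porto; loses to Queenstown → score 3.
Cape Town: beats Porto; loses to Banff, Queenstown, and Lisbon → score 1.
Porto: loses to Banff, Queenstown, Lisbon, and Cape Town → score 0.
Queenstown has the best pairwise record.

Queenstown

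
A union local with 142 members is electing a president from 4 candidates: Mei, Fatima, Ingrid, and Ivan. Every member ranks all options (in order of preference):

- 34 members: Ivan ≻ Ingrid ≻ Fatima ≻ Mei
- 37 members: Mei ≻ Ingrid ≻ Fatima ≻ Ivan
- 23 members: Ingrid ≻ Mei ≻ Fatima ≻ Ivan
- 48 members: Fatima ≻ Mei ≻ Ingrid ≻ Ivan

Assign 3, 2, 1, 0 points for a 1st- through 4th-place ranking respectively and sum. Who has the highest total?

Mei: 34·0 + 37·3 + 23·2 + 48·2 = 253
Fatima: 34·1 + 37·1 + 23·1 + 48·3 = 238
Ingrid: 34·2 + 37·2 + 23·3 + 48·1 = 259
Ivan: 34·3 + 37·0 + 23·0 + 48·0 = 102
Ingrid has the highest Borda score (259).

Ingrid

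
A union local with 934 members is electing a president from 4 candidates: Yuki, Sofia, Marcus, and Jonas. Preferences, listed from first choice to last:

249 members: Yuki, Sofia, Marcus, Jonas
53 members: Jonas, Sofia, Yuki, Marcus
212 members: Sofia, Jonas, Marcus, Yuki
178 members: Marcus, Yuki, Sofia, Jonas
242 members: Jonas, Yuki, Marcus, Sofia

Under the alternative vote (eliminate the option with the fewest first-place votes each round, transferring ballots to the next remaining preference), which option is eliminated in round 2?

Sofia

Round 1: Yuki 249, Sofia 212, Marcus 178, Jonas 295. Eliminate Marcus.
Round 2: Yuki 427, Sofia 212, Jonas 295. Eliminate Sofia.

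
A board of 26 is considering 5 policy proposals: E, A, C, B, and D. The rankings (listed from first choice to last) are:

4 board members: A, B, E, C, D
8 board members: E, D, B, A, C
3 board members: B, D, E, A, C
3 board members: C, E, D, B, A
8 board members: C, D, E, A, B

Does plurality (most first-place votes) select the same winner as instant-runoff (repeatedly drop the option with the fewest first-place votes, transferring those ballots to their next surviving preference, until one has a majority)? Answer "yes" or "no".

Plurality — first-place votes: E 8, A 4, C 11, B 3, D 0. Winner: C.
Instant-runoff — R1 E 8, A 4, C 11, B 3, D 0 (D out); R2 E 8, A 4, C 11, B 3 (B out); R3 E 11, A 4, C 11 (A out); R4 E 15, C 11 (E winner). Winner: E.
The two methods disagree.

no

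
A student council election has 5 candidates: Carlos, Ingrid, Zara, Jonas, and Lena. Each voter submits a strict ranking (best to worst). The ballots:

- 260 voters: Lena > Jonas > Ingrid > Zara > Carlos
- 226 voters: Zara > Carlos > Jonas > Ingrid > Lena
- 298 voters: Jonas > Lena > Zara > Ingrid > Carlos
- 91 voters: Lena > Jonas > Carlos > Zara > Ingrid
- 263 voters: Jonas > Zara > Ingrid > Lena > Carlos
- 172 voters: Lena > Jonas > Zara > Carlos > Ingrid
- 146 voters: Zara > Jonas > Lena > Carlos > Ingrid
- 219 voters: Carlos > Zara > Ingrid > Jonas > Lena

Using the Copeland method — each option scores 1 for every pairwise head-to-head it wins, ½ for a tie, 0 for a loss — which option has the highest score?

Jonas

Carlos: beats Ingrid; loses to Zara, Jonas, and Lena → score 1.
Ingrid: loses to Carlos, Zara, Jonas, and Lena → score 0.
Zara: beats Carlos, Ingrid, and Lena; loses to Jonas → score 3.
Jonas: beats Carlos, Ingrid, Zara, and Lena → score 4.
Lena: beats Carlos and Ingrid; loses to Zara and Jonas → score 2.
Jonas has the best pairwise record.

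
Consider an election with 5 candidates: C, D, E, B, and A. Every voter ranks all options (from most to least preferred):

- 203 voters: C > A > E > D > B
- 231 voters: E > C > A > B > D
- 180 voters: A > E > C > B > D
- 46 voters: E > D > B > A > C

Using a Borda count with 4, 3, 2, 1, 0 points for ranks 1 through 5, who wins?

E

C: 203·4 + 231·3 + 180·2 + 46·0 = 1865
D: 203·1 + 231·0 + 180·0 + 46·3 = 341
E: 203·2 + 231·4 + 180·3 + 46·4 = 2054
B: 203·0 + 231·1 + 180·1 + 46·2 = 503
A: 203·3 + 231·2 + 180·4 + 46·1 = 1837
E has the highest Borda score (2054).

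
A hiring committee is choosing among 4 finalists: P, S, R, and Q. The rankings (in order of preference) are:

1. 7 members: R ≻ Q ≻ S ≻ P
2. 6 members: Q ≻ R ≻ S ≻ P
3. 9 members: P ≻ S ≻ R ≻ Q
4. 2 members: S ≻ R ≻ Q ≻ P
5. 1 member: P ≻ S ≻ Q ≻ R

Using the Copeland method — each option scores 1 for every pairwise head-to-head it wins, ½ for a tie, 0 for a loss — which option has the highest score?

R

P: loses to S, R, and Q → score 0.
S: beats P; loses to R and Q → score 1.
R: beats P, S, and Q → score 3.
Q: beats P and S; loses to R → score 2.
R has the best pairwise record.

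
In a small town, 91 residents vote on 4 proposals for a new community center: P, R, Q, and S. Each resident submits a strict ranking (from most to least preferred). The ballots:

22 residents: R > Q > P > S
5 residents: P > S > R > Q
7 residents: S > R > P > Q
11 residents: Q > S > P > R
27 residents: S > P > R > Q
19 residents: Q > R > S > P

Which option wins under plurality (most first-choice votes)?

First-place votes: P 5, R 22, Q 30, S 34.
S has the most first-place votes.

S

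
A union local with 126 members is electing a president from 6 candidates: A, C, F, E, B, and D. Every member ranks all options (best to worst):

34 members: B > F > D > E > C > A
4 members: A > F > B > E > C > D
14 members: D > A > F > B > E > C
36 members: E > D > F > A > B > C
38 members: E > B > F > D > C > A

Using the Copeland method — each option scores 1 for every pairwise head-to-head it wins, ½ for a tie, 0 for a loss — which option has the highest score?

E

A: loses to C, F, E, B, and D → score 0.
C: beats A; loses to F, E, B, and D → score 1.
F: beats A, C, and D; loses to E and B → score 3.
E: beats A, C, F, B, and D → score 5.
B: beats A, C, F, and D; loses to E → score 4.
D: beats A and C; loses to F, E, and B → score 2.
E has the best pairwise record.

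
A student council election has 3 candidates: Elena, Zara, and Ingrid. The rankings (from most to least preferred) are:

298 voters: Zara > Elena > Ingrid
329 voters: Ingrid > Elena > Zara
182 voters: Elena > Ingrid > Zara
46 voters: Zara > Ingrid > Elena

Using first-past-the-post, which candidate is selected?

First-place votes: Elena 182, Zara 344, Ingrid 329.
Zara has the most first-place votes.

Zara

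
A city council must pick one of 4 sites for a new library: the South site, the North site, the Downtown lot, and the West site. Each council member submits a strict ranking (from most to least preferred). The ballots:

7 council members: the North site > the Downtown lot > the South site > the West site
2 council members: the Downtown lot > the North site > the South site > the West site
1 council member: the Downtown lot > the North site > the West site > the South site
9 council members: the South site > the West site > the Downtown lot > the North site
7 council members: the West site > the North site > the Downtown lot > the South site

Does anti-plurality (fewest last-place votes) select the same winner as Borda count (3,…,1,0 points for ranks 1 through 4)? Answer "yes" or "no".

Anti-plurality — last-place votes: the South site 8, the North site 9, the Downtown lot 0, the West site 9. Winner: the Downtown lot.
Borda — scores: the South site 36, the North site 41, the Downtown lot 39, the West site 40. Winner: the North site.
The two methods disagree.

no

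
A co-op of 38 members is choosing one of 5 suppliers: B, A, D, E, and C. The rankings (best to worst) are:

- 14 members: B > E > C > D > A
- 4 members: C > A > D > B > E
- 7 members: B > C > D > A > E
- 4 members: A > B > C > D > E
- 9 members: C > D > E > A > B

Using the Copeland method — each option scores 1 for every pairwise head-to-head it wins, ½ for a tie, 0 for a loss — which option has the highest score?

B

B: beats A, D, E, and C → score 4.
A: loses to B, D, E, and C → score 0.
D: beats A and E; loses to B and C → score 2.
E: beats A; loses to B, D, and C → score 1.
C: beats A, D, and E; loses to B → score 3.
B has the best pairwise record.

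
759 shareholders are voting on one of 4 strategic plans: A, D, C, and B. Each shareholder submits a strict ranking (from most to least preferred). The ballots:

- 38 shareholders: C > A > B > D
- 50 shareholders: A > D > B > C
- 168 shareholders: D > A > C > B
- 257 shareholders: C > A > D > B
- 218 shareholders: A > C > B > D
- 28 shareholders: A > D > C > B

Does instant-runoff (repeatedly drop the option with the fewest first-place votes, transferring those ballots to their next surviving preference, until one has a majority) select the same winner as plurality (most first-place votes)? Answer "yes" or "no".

Instant-runoff — R1 A 296, D 168, C 295, B 0 (B out); R2 A 296, D 168, C 295 (D out); R3 A 464, C 295 (A winner). Winner: A.
Plurality — first-place votes: A 296, D 168, C 295, B 0. Winner: A.
The two methods agree.

yes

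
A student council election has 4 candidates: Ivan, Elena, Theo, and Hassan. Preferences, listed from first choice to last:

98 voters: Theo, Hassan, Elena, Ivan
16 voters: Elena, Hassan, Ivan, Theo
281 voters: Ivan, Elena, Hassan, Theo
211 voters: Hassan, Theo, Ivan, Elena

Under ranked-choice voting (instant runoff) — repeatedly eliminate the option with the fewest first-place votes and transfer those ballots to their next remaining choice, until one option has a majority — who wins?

Hassan

Round 1: Ivan 281, Elena 16, Theo 98, Hassan 211. Eliminate Elena.
Round 2: Ivan 281, Theo 98, Hassan 227. Eliminate Theo.
Round 3: Ivan 281, Hassan 325. Hassan has a majority.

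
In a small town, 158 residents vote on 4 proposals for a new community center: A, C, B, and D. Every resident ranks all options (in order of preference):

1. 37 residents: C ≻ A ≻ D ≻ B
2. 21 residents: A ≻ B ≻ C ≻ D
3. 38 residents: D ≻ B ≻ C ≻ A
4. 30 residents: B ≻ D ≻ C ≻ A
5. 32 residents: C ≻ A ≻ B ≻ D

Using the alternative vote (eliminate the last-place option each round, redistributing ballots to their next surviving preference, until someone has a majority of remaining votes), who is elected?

B

Round 1: A 21, C 69, B 30, D 38. Eliminate A.
Round 2: C 69, B 51, D 38. Eliminate D.
Round 3: C 69, B 89. B has a majority.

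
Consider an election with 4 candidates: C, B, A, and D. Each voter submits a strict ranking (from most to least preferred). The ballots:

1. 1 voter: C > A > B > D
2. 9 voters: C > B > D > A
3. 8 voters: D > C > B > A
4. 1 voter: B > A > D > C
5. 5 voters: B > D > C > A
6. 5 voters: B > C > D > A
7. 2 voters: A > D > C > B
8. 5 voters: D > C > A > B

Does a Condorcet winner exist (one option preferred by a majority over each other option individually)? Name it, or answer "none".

Checking pairwise contests:
D beats C 21–15.
C beats B 25–11.
C beats A 33–3.
B beats D 21–15.
Every option loses at least one head-to-head, so there is no Condorcet winner.

none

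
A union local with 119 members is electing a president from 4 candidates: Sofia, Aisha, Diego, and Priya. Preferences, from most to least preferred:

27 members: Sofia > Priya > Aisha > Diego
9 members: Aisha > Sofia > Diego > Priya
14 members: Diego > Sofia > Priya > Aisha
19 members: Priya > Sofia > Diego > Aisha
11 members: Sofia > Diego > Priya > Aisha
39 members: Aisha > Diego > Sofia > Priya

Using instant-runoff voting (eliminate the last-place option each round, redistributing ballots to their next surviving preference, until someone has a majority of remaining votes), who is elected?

Sofia

Round 1: Sofia 38, Aisha 48, Diego 14, Priya 19. Eliminate Diego.
Round 2: Sofia 52, Aisha 48, Priya 19. Eliminate Priya.
Round 3: Sofia 71, Aisha 48. Sofia has a majority.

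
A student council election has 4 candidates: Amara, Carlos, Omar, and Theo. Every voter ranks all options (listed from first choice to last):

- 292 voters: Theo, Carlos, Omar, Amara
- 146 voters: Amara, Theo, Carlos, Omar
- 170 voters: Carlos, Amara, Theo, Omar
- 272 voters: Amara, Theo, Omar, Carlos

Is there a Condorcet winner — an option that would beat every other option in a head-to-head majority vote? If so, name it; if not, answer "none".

none

Checking pairwise contests:
Carlos beats Amara 462–418.
Theo beats Carlos 710–170.
Amara beats Omar 588–292.
Amara beats Theo 588–292.
Every option loses at least one head-to-head, so there is no Condorcet winner.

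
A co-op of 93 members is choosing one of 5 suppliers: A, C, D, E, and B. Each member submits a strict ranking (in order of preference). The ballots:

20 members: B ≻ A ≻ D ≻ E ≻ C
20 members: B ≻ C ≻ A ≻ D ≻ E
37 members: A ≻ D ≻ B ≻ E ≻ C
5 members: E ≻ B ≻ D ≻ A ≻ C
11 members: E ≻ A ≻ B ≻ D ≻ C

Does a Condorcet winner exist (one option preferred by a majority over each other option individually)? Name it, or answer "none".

A vs C: 73–20 for A.
A vs D: 88–5 for A.
A vs E: 77–16 for A.
A vs B: 48–45 for A.
A beats every other option head-to-head.

A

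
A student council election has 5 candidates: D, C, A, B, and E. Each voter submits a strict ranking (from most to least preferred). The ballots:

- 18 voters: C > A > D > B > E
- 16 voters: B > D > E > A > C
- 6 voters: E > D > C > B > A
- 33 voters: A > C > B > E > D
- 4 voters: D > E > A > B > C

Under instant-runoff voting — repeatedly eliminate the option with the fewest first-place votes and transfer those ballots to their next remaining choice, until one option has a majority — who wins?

Round 1: D 4, C 18, A 33, B 16, E 6. Eliminate D.
Round 2: C 18, A 33, B 16, E 10. Eliminate E.
Round 3: C 24, A 37, B 16. Eliminate B.
Round 4: C 24, A 53. A has a majority.

A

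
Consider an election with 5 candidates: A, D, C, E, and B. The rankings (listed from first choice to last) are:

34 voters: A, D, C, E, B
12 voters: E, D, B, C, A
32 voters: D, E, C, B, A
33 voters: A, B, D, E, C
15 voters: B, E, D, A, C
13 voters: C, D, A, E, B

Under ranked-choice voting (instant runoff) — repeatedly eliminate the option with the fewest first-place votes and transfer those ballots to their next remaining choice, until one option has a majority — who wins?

D

Round 1: A 67, D 32, C 13, E 12, B 15. Eliminate E.
Round 2: A 67, D 44, C 13, B 15. Eliminate C.
Round 3: A 67, D 57, B 15. Eliminate B.
Round 4: A 67, D 72. D has a majority.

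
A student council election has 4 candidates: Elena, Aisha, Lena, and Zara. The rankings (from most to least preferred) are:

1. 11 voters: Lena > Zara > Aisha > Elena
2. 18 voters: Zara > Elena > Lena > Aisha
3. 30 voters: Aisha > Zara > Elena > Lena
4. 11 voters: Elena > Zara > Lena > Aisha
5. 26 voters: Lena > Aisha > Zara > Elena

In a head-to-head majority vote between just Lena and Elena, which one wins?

Elena

Voters preferring Lena to Elena: 37; preferring Elena to Lena: 59.
Elena wins the head-to-head.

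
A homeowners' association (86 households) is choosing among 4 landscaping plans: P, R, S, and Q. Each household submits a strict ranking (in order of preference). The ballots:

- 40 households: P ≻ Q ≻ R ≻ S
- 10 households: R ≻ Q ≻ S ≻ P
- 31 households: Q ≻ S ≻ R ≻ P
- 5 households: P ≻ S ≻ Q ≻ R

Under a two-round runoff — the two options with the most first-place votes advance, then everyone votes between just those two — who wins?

P

Round 1 first-place votes: P 45, R 10, S 0, Q 31.
P and Q advance.
Runoff: P is preferred to Q by 45 voters; Q by 41.
P wins the runoff.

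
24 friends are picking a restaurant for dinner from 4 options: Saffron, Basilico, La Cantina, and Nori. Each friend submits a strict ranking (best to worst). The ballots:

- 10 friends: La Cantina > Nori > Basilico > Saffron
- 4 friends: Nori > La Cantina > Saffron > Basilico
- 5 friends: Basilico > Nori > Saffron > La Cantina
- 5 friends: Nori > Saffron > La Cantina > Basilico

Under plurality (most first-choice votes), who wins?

First-place votes: Saffron 0, Basilico 5, La Cantina 10, Nori 9.
La Cantina has the most first-place votes.

La Cantina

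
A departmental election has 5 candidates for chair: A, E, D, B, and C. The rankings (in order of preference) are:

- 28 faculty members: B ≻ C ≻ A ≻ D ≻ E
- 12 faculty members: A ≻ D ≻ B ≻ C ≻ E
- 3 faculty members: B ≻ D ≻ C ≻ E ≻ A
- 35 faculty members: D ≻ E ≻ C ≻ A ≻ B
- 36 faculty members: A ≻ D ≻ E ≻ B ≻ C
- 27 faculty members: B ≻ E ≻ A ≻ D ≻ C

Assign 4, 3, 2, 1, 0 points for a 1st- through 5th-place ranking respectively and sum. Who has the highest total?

A: 28·2 + 12·4 + 3·0 + 35·1 + 36·4 + 27·2 = 337
E: 28·0 + 12·0 + 3·1 + 35·3 + 36·2 + 27·3 = 261
D: 28·1 + 12·3 + 3·3 + 35·4 + 36·3 + 27·1 = 348
B: 28·4 + 12·2 + 3·4 + 35·0 + 36·1 + 27·4 = 292
C: 28·3 + 12·1 + 3·2 + 35·2 + 36·0 + 27·0 = 172
D has the highest Borda score (348).

D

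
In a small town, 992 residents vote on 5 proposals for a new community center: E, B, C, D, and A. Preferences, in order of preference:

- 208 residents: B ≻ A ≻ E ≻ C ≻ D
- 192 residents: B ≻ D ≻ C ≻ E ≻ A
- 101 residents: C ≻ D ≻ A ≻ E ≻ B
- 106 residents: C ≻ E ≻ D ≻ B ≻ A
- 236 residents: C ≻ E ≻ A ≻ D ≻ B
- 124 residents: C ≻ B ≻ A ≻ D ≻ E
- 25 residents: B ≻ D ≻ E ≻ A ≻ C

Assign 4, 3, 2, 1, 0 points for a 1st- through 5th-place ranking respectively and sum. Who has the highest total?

C

E: 208·2 + 192·1 + 101·1 + 106·3 + 236·3 + 124·0 + 25·2 = 1785
B: 208·4 + 192·4 + 101·0 + 106·1 + 236·0 + 124·3 + 25·4 = 2178
C: 208·1 + 192·2 + 101·4 + 106·4 + 236·4 + 124·4 + 25·0 = 2860
D: 208·0 + 192·3 + 101·3 + 106·2 + 236·1 + 124·1 + 25·3 = 1526
A: 208·3 + 192·0 + 101·2 + 106·0 + 236·2 + 124·2 + 25·1 = 1571
C has the highest Borda score (2860).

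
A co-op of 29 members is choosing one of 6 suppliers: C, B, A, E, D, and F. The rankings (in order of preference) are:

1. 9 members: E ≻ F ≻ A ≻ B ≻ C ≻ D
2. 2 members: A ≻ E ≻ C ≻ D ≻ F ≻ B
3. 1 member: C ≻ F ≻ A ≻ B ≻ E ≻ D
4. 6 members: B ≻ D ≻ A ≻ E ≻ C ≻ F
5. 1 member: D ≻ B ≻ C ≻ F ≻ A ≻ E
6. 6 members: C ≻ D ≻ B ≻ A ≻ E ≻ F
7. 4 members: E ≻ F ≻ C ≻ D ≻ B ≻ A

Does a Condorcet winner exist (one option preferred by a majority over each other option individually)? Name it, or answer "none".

Checking pairwise contests:
B beats C 16–13.
E beats B 15–14.
B beats A 17–12.
A beats E 16–13.
C beats D 22–7.
C beats F 16–13.
Every option loses at least one head-to-head, so there is no Condorcet winner.

none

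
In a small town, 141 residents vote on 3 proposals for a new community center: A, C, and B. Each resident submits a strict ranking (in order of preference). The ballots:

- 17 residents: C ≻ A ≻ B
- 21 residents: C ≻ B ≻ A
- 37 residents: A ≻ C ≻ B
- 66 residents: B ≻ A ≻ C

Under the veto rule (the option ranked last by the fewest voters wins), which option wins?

A

Last-place votes: A 21, C 66, B 54.
A is ranked last by the fewest voters, so A wins.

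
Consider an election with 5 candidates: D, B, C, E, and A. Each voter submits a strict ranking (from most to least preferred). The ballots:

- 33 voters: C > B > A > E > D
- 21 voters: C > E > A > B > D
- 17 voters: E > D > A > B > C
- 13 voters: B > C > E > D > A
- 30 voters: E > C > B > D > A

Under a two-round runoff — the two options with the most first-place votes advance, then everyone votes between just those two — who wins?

Round 1 first-place votes: D 0, B 13, C 54, E 47, A 0.
C and E advance.
Runoff: C is preferred to E by 67 voters; E by 47.
C wins the runoff.

C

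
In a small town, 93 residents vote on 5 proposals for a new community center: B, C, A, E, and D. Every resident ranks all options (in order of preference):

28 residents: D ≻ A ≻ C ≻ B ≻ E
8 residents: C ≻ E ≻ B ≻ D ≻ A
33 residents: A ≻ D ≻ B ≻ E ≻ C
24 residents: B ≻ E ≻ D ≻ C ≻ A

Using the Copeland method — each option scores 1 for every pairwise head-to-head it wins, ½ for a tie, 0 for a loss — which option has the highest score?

D

B: beats C and E; loses to A and D → score 2.
C: loses to B, A, E, and D → score 0.
A: beats B, C, and E; loses to D → score 3.
E: beats C; loses to B, A, and D → score 1.
D: beats B, C, A, and E → score 4.
D has the best pairwise record.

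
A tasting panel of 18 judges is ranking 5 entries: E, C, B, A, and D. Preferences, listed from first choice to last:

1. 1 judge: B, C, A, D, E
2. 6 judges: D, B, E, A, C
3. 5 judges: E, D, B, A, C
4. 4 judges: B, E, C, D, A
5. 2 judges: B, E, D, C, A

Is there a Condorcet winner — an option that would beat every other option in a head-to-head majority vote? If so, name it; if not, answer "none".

none

Checking pairwise contests:
B beats E 13–5.
E beats C 17–1.
D beats B 11–7.
E beats A 17–1.
E beats D 11–7.
Every option loses at least one head-to-head, so there is no Condorcet winner.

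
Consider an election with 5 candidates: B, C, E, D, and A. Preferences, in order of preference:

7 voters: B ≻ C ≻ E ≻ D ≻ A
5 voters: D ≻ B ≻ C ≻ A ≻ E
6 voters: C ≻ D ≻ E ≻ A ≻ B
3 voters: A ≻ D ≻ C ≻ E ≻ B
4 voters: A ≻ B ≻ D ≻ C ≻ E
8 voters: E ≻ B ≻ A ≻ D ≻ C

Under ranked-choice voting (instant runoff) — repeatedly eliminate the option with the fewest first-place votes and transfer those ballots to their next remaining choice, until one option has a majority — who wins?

E

Round 1: B 7, C 6, E 8, D 5, A 7. Eliminate D.
Round 2: B 12, C 6, E 8, A 7. Eliminate C.
Round 3: B 12, E 14, A 7. Eliminate A.
Round 4: B 16, E 17. E has a majority.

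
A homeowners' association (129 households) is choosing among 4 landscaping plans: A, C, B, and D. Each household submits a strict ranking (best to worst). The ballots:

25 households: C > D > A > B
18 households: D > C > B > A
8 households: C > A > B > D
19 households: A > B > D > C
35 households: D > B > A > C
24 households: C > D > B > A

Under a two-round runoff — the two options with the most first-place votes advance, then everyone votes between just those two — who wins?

D

Round 1 first-place votes: A 19, C 57, B 0, D 53.
C and D advance.
Runoff: C is preferred to D by 57 voters; D by 72.
D wins the runoff.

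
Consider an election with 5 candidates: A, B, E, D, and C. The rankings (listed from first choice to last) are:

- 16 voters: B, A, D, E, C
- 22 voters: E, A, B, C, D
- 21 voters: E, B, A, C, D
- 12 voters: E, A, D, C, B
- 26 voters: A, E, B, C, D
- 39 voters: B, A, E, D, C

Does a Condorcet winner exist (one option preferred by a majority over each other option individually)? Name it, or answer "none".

Checking pairwise contests:
B beats A 76–60.
E beats B 81–55.
A beats E 81–55.
A beats D 136–0.
A beats C 136–0.
Every option loses at least one head-to-head, so there is no Condorcet winner.

none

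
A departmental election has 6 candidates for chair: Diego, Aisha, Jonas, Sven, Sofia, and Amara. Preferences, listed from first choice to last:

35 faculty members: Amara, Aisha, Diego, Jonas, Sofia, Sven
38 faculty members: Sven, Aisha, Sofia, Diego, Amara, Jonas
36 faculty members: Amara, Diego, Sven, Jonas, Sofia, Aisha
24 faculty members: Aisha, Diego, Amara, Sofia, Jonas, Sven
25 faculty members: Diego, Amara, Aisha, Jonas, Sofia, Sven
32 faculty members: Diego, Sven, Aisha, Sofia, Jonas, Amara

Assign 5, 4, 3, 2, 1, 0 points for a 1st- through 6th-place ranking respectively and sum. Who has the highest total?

Diego

Diego: 35·3 + 38·2 + 36·4 + 24·4 + 25·5 + 32·5 = 706
Aisha: 35·4 + 38·4 + 36·0 + 24·5 + 25·3 + 32·3 = 583
Jonas: 35·2 + 38·0 + 36·2 + 24·1 + 25·2 + 32·1 = 248
Sven: 35·0 + 38·5 + 36·3 + 24·0 + 25·0 + 32·4 = 426
Sofia: 35·1 + 38·3 + 36·1 + 24·2 + 25·1 + 32·2 = 322
Amara: 35·5 + 38·1 + 36·5 + 24·3 + 25·4 + 32·0 = 565
Diego has the highest Borda score (706).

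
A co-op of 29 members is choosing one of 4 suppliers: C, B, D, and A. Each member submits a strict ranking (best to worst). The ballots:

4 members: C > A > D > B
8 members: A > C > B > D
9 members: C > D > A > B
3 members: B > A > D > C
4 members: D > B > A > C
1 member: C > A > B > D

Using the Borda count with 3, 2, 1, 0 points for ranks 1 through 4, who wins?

C: 4·3 + 8·2 + 9·3 + 3·0 + 4·0 + 1·3 = 58
B: 4·0 + 8·1 + 9·0 + 3·3 + 4·2 + 1·1 = 26
D: 4·1 + 8·0 + 9·2 + 3·1 + 4·3 + 1·0 = 37
A: 4·2 + 8·3 + 9·1 + 3·2 + 4·1 + 1·2 = 53
C has the highest Borda score (58).

C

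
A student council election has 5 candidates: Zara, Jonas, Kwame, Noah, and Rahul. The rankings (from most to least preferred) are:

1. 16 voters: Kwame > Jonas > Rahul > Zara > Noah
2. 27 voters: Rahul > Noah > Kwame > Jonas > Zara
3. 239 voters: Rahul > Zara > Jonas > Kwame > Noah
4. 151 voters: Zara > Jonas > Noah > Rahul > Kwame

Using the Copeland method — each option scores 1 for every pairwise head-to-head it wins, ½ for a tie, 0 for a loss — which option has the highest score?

Zara: beats Jonas, Kwame, and Noah; loses to Rahul → score 3.
Jonas: beats Kwame and Noah; loses to Zara and Rahul → score 2.
Kwame: beats Noah; loses to Zara, Jonas, and Rahul → score 1.
Noah: loses to Zara, Jonas, Kwame, and Rahul → score 0.
Rahul: beats Zara, Jonas, Kwame, and Noah → score 4.
Rahul has the best pairwise record.

Rahul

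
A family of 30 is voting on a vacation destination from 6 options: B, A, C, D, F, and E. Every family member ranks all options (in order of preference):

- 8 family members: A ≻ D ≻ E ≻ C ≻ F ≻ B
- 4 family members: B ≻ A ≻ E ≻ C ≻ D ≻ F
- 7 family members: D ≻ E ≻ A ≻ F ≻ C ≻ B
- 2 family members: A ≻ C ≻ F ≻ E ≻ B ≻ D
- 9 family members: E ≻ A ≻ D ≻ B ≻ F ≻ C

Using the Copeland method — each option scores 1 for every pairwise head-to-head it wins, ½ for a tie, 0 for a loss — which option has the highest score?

E

B: loses to A, C, D, F, and E → score 0.
A: beats B, C, D, and F; loses to E → score 4.
C: beats B; loses to A, D, F, and E → score 1.
D: beats B, C, and F; ties E; loses to A → score 3.5.
F: beats B and C; loses to A, D, and E → score 2.
E: beats B, A, C, and F; ties D → score 4.5.
E has the best pairwise record.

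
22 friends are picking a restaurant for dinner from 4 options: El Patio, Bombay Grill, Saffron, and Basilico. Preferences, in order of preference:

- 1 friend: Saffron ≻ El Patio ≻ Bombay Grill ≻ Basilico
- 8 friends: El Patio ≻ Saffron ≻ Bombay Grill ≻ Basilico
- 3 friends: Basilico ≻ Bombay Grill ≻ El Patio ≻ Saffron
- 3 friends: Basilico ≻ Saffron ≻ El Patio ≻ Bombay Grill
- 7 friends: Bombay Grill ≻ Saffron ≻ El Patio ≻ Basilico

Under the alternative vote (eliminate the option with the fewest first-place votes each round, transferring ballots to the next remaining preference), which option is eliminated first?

Saffron

Round 1: El Patio 8, Bombay Grill 7, Saffron 1, Basilico 6. Eliminate Saffron.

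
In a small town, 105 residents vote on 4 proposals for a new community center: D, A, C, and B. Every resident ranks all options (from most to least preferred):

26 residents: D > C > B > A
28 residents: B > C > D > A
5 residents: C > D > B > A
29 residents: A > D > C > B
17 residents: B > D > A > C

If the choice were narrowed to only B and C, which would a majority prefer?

Voters preferring B to C: 45; preferring C to B: 60.
C wins the head-to-head.

C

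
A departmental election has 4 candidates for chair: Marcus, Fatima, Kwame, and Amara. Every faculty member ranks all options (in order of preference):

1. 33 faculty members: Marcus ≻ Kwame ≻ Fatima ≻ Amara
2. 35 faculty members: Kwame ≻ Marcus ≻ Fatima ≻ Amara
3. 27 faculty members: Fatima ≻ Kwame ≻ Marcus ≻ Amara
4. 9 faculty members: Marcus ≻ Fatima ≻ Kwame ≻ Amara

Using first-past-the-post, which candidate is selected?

Marcus

First-place votes: Marcus 42, Fatima 27, Kwame 35, Amara 0.
Marcus has the most first-place votes.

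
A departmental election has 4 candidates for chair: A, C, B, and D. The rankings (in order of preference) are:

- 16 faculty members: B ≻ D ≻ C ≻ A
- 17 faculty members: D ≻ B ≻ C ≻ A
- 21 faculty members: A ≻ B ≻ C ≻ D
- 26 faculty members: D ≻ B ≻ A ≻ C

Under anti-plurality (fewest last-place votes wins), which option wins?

B

Last-place votes: A 33, C 26, B 0, D 21.
B is ranked last by the fewest voters, so B wins.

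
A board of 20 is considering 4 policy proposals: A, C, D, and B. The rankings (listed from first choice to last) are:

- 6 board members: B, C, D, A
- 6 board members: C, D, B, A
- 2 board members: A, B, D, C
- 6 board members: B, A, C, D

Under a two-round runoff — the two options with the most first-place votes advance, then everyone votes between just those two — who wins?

B

Round 1 first-place votes: A 2, C 6, D 0, B 12.
B and C advance.
Runoff: B is preferred to C by 14 voters; C by 6.
B wins the runoff.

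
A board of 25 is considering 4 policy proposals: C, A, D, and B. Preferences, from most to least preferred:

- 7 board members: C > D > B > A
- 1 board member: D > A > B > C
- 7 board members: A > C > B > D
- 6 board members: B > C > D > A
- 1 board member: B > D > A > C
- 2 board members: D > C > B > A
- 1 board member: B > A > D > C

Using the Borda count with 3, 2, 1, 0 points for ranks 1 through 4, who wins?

C

C: 7·3 + 1·0 + 7·2 + 6·2 + 1·0 + 2·2 + 1·0 = 51
A: 7·0 + 1·2 + 7·3 + 6·0 + 1·1 + 2·0 + 1·2 = 26
D: 7·2 + 1·3 + 7·0 + 6·1 + 1·2 + 2·3 + 1·1 = 32
B: 7·1 + 1·1 + 7·1 + 6·3 + 1·3 + 2·1 + 1·3 = 41
C has the highest Borda score (51).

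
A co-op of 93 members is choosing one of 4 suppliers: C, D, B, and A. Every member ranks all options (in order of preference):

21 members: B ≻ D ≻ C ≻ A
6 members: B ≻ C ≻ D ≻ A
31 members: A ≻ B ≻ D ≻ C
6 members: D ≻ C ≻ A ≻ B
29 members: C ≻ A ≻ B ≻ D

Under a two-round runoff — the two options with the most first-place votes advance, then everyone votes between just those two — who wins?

C

Round 1 first-place votes: C 29, D 6, B 27, A 31.
A and C advance.
Runoff: A is preferred to C by 31 voters; C by 62.
C wins the runoff.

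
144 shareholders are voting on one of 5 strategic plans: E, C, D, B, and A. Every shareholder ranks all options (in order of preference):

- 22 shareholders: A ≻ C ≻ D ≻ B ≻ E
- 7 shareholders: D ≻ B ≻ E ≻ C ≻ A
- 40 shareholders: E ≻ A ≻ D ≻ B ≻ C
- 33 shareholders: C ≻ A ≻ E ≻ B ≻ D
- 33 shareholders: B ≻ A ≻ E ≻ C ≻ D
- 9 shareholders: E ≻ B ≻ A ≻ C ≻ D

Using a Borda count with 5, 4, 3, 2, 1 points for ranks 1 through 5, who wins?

E: 22·1 + 7·3 + 40·5 + 33·3 + 33·3 + 9·5 = 486
C: 22·4 + 7·2 + 40·1 + 33·5 + 33·2 + 9·2 = 391
D: 22·3 + 7·5 + 40·3 + 33·1 + 33·1 + 9·1 = 296
B: 22·2 + 7·4 + 40·2 + 33·2 + 33·5 + 9·4 = 419
A: 22·5 + 7·1 + 40·4 + 33·4 + 33·4 + 9·3 = 568
A has the highest Borda score (568).

A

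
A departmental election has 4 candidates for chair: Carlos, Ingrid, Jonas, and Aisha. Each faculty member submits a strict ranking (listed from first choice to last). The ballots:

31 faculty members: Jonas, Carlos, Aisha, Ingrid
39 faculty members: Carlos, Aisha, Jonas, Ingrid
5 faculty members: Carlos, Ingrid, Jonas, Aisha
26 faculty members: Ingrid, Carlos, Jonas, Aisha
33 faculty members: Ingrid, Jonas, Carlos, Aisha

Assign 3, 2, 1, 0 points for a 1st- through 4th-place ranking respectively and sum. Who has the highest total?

Carlos: 31·2 + 39·3 + 5·3 + 26·2 + 33·1 = 279
Ingrid: 31·0 + 39·0 + 5·2 + 26·3 + 33·3 = 187
Jonas: 31·3 + 39·1 + 5·1 + 26·1 + 33·2 = 229
Aisha: 31·1 + 39·2 + 5·0 + 26·0 + 33·0 = 109
Carlos has the highest Borda score (279).

Carlos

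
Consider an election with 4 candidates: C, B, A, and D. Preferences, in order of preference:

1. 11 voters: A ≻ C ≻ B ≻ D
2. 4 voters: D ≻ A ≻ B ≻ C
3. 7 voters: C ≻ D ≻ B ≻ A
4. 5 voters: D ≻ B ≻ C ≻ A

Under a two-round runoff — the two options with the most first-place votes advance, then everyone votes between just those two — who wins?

D

Round 1 first-place votes: C 7, B 0, A 11, D 9.
A and D advance.
Runoff: A is preferred to D by 11 voters; D by 16.
D wins the runoff.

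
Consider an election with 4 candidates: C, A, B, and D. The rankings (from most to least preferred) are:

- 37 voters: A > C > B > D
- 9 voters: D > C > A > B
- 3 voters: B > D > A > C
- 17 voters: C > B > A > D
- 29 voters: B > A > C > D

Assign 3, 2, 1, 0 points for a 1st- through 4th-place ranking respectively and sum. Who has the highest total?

A

C: 37·2 + 9·2 + 3·0 + 17·3 + 29·1 = 172
A: 37·3 + 9·1 + 3·1 + 17·1 + 29·2 = 198
B: 37·1 + 9·0 + 3·3 + 17·2 + 29·3 = 167
D: 37·0 + 9·3 + 3·2 + 17·0 + 29·0 = 33
A has the highest Borda score (198).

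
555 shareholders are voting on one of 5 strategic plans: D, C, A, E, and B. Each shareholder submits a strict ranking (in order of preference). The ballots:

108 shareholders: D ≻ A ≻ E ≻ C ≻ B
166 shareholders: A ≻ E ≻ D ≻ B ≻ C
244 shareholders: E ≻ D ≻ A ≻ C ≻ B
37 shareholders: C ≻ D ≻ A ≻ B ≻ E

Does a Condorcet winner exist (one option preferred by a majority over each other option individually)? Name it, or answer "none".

Checking pairwise contests:
E beats D 410–145.
D beats C 518–37.
D beats A 389–166.
A beats E 311–244.
D beats B 555–0.
Every option loses at least one head-to-head, so there is no Condorcet winner.

none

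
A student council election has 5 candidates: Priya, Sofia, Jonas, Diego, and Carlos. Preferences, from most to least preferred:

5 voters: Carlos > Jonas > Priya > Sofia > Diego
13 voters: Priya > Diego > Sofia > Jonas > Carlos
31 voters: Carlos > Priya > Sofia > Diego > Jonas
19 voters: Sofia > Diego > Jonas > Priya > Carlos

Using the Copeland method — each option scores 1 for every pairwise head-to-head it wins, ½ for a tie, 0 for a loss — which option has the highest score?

Priya: beats Sofia, Jonas, and Diego; loses to Carlos → score 3.
Sofia: beats Jonas and Diego; loses to Priya and Carlos → score 2.
Jonas: loses to Priya, Sofia, Diego, and Carlos → score 0.
Diego: beats Jonas; loses to Priya, Sofia, and Carlos → score 1.
Carlos: beats Priya, Sofia, Jonas, and Diego → score 4.
Carlos has the best pairwise record.

Carlos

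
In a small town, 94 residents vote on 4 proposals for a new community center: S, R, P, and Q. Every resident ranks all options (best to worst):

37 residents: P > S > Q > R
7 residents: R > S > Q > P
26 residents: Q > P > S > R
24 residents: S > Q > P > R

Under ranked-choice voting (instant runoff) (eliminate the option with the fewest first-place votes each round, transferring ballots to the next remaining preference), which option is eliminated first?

R

Round 1: S 24, R 7, P 37, Q 26. Eliminate R.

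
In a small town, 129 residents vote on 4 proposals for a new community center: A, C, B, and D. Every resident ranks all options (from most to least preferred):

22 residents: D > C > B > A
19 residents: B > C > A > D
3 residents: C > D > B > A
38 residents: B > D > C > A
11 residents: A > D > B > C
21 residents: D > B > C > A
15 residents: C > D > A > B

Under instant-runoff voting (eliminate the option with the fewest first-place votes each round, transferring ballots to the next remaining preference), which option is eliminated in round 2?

C

Round 1: A 11, C 18, B 57, D 43. Eliminate A.
Round 2: C 18, B 57, D 54. Eliminate C.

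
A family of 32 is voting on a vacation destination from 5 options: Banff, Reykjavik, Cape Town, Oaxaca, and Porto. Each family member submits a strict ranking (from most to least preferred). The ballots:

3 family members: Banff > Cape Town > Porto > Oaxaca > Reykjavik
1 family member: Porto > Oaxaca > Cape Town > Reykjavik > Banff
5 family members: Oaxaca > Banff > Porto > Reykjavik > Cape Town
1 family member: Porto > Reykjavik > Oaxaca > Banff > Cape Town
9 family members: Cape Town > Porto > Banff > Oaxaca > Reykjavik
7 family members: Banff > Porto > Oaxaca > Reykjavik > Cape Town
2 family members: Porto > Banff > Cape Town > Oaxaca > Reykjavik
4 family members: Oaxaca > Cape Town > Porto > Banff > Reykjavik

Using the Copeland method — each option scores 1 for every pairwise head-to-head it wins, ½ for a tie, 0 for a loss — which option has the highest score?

Porto

Banff: beats Reykjavik, Cape Town, and Oaxaca; loses to Porto → score 3.
Reykjavik: loses to Banff, Cape Town, Oaxaca, and Porto → score 0.
Cape Town: beats Reykjavik; ties Porto; loses to Banff and Oaxaca → score 1.5.
Oaxaca: beats Reykjavik and Cape Town; loses to Banff and Porto → score 2.
Porto: beats Banff, Reykjavik, and Oaxaca; ties Cape Town → score 3.5.
Porto has the best pairwise record.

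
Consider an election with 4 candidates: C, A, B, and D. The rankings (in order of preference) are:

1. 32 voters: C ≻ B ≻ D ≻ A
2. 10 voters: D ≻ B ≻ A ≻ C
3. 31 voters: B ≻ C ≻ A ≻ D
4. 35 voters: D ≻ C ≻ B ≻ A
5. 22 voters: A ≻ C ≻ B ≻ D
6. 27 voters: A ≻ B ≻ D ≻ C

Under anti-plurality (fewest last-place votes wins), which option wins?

Last-place votes: C 37, A 67, B 0, D 53.
B is ranked last by the fewest voters, so B wins.

B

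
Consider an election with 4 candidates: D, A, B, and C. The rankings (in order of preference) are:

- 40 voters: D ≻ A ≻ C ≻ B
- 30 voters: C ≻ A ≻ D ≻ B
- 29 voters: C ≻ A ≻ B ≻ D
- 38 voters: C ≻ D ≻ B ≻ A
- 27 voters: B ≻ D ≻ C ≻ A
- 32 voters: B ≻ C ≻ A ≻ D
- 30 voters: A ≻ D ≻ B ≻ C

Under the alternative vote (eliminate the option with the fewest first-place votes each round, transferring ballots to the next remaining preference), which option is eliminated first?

A

Round 1: D 40, A 30, B 59, C 97. Eliminate A.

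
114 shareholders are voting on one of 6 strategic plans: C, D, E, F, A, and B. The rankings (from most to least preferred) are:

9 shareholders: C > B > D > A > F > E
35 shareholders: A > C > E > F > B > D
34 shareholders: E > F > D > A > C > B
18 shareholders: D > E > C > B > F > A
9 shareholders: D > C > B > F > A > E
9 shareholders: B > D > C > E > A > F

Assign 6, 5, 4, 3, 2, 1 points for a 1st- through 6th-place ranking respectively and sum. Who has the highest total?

C: 9·6 + 35·5 + 34·2 + 18·4 + 9·5 + 9·4 = 450
D: 9·4 + 35·1 + 34·4 + 18·6 + 9·6 + 9·5 = 414
E: 9·1 + 35·4 + 34·6 + 18·5 + 9·1 + 9·3 = 479
F: 9·2 + 35·3 + 34·5 + 18·2 + 9·3 + 9·1 = 365
A: 9·3 + 35·6 + 34·3 + 18·1 + 9·2 + 9·2 = 393
B: 9·5 + 35·2 + 34·1 + 18·3 + 9·4 + 9·6 = 293
E has the highest Borda score (479).

E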